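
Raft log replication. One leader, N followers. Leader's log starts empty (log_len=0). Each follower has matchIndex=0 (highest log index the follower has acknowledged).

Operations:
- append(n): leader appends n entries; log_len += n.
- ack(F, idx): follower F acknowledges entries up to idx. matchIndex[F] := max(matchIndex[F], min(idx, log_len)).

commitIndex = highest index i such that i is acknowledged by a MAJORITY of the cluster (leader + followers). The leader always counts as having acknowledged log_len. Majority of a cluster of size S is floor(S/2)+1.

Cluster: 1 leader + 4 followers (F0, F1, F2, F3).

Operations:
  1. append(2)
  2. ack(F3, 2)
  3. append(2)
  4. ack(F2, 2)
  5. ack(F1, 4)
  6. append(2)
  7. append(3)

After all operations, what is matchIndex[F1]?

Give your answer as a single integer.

Answer: 4

Derivation:
Op 1: append 2 -> log_len=2
Op 2: F3 acks idx 2 -> match: F0=0 F1=0 F2=0 F3=2; commitIndex=0
Op 3: append 2 -> log_len=4
Op 4: F2 acks idx 2 -> match: F0=0 F1=0 F2=2 F3=2; commitIndex=2
Op 5: F1 acks idx 4 -> match: F0=0 F1=4 F2=2 F3=2; commitIndex=2
Op 6: append 2 -> log_len=6
Op 7: append 3 -> log_len=9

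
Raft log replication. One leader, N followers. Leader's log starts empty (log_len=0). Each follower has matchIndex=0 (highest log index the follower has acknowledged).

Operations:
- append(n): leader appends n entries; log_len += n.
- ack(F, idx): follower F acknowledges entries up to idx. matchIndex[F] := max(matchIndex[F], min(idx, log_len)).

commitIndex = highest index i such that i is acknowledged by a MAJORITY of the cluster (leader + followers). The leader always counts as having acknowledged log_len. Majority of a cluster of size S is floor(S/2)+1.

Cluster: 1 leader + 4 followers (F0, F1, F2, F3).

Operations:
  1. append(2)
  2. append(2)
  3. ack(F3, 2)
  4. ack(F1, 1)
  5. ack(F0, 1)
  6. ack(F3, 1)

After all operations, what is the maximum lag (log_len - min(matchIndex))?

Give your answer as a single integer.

Op 1: append 2 -> log_len=2
Op 2: append 2 -> log_len=4
Op 3: F3 acks idx 2 -> match: F0=0 F1=0 F2=0 F3=2; commitIndex=0
Op 4: F1 acks idx 1 -> match: F0=0 F1=1 F2=0 F3=2; commitIndex=1
Op 5: F0 acks idx 1 -> match: F0=1 F1=1 F2=0 F3=2; commitIndex=1
Op 6: F3 acks idx 1 -> match: F0=1 F1=1 F2=0 F3=2; commitIndex=1

Answer: 4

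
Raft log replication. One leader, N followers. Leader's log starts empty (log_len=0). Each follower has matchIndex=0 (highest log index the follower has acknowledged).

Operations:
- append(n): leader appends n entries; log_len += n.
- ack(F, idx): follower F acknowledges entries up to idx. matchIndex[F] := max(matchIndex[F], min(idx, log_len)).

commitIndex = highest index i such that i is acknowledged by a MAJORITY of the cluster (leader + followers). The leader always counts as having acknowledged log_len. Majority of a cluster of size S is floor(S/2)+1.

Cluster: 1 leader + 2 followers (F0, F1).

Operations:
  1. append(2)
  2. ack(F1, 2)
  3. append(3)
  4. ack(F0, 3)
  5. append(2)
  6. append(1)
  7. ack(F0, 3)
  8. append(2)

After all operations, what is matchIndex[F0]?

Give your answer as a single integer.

Op 1: append 2 -> log_len=2
Op 2: F1 acks idx 2 -> match: F0=0 F1=2; commitIndex=2
Op 3: append 3 -> log_len=5
Op 4: F0 acks idx 3 -> match: F0=3 F1=2; commitIndex=3
Op 5: append 2 -> log_len=7
Op 6: append 1 -> log_len=8
Op 7: F0 acks idx 3 -> match: F0=3 F1=2; commitIndex=3
Op 8: append 2 -> log_len=10

Answer: 3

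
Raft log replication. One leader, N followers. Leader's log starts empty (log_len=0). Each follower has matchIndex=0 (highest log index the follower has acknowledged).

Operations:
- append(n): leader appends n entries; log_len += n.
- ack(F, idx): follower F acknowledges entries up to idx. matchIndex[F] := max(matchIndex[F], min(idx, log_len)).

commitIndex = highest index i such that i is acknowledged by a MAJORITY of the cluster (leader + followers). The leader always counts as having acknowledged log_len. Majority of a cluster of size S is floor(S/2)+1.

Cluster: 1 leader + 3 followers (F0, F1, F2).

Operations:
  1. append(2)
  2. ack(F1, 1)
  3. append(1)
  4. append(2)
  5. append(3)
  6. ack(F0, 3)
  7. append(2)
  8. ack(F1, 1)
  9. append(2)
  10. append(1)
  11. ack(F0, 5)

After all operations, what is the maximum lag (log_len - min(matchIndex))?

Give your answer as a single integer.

Answer: 13

Derivation:
Op 1: append 2 -> log_len=2
Op 2: F1 acks idx 1 -> match: F0=0 F1=1 F2=0; commitIndex=0
Op 3: append 1 -> log_len=3
Op 4: append 2 -> log_len=5
Op 5: append 3 -> log_len=8
Op 6: F0 acks idx 3 -> match: F0=3 F1=1 F2=0; commitIndex=1
Op 7: append 2 -> log_len=10
Op 8: F1 acks idx 1 -> match: F0=3 F1=1 F2=0; commitIndex=1
Op 9: append 2 -> log_len=12
Op 10: append 1 -> log_len=13
Op 11: F0 acks idx 5 -> match: F0=5 F1=1 F2=0; commitIndex=1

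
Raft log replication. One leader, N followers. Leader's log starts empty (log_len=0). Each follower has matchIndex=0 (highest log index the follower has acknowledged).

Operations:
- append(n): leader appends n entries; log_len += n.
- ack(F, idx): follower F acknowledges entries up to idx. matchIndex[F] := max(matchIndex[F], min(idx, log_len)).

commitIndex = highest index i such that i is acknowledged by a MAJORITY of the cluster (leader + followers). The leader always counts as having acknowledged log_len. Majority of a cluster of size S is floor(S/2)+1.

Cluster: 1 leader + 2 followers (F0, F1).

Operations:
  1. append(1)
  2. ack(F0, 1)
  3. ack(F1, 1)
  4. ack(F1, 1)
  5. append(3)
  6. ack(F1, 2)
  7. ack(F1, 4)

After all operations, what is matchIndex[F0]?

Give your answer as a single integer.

Op 1: append 1 -> log_len=1
Op 2: F0 acks idx 1 -> match: F0=1 F1=0; commitIndex=1
Op 3: F1 acks idx 1 -> match: F0=1 F1=1; commitIndex=1
Op 4: F1 acks idx 1 -> match: F0=1 F1=1; commitIndex=1
Op 5: append 3 -> log_len=4
Op 6: F1 acks idx 2 -> match: F0=1 F1=2; commitIndex=2
Op 7: F1 acks idx 4 -> match: F0=1 F1=4; commitIndex=4

Answer: 1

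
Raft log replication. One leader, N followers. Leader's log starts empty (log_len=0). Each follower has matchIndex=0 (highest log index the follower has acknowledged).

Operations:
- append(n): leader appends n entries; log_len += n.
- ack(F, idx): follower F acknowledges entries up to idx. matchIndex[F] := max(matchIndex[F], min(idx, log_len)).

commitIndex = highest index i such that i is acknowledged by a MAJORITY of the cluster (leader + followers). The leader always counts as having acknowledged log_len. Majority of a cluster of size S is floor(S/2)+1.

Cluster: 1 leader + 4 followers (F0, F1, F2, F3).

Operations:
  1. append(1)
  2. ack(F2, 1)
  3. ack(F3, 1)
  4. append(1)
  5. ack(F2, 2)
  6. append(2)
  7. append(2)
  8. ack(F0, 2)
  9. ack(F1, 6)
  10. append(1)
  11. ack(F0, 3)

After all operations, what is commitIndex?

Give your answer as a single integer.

Op 1: append 1 -> log_len=1
Op 2: F2 acks idx 1 -> match: F0=0 F1=0 F2=1 F3=0; commitIndex=0
Op 3: F3 acks idx 1 -> match: F0=0 F1=0 F2=1 F3=1; commitIndex=1
Op 4: append 1 -> log_len=2
Op 5: F2 acks idx 2 -> match: F0=0 F1=0 F2=2 F3=1; commitIndex=1
Op 6: append 2 -> log_len=4
Op 7: append 2 -> log_len=6
Op 8: F0 acks idx 2 -> match: F0=2 F1=0 F2=2 F3=1; commitIndex=2
Op 9: F1 acks idx 6 -> match: F0=2 F1=6 F2=2 F3=1; commitIndex=2
Op 10: append 1 -> log_len=7
Op 11: F0 acks idx 3 -> match: F0=3 F1=6 F2=2 F3=1; commitIndex=3

Answer: 3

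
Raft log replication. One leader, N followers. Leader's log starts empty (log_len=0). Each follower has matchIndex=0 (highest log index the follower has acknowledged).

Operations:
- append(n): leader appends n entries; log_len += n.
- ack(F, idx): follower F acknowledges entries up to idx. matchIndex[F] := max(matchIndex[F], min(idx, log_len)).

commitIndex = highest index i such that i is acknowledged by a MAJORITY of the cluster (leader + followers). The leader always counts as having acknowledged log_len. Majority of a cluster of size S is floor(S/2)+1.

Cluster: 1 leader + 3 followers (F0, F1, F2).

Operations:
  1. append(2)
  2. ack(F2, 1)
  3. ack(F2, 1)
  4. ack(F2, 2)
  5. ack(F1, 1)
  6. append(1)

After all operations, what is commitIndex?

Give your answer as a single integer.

Op 1: append 2 -> log_len=2
Op 2: F2 acks idx 1 -> match: F0=0 F1=0 F2=1; commitIndex=0
Op 3: F2 acks idx 1 -> match: F0=0 F1=0 F2=1; commitIndex=0
Op 4: F2 acks idx 2 -> match: F0=0 F1=0 F2=2; commitIndex=0
Op 5: F1 acks idx 1 -> match: F0=0 F1=1 F2=2; commitIndex=1
Op 6: append 1 -> log_len=3

Answer: 1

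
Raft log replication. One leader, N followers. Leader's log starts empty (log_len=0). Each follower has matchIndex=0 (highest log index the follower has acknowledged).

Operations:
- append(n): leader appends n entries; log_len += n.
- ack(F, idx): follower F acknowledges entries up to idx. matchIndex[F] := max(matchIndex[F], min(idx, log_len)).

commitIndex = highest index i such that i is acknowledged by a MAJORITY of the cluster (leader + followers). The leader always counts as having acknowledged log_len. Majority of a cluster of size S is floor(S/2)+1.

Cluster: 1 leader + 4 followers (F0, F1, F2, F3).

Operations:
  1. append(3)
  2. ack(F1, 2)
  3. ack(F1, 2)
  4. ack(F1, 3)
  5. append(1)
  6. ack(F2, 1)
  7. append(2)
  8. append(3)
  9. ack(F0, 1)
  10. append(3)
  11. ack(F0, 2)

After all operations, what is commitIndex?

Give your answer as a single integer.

Answer: 2

Derivation:
Op 1: append 3 -> log_len=3
Op 2: F1 acks idx 2 -> match: F0=0 F1=2 F2=0 F3=0; commitIndex=0
Op 3: F1 acks idx 2 -> match: F0=0 F1=2 F2=0 F3=0; commitIndex=0
Op 4: F1 acks idx 3 -> match: F0=0 F1=3 F2=0 F3=0; commitIndex=0
Op 5: append 1 -> log_len=4
Op 6: F2 acks idx 1 -> match: F0=0 F1=3 F2=1 F3=0; commitIndex=1
Op 7: append 2 -> log_len=6
Op 8: append 3 -> log_len=9
Op 9: F0 acks idx 1 -> match: F0=1 F1=3 F2=1 F3=0; commitIndex=1
Op 10: append 3 -> log_len=12
Op 11: F0 acks idx 2 -> match: F0=2 F1=3 F2=1 F3=0; commitIndex=2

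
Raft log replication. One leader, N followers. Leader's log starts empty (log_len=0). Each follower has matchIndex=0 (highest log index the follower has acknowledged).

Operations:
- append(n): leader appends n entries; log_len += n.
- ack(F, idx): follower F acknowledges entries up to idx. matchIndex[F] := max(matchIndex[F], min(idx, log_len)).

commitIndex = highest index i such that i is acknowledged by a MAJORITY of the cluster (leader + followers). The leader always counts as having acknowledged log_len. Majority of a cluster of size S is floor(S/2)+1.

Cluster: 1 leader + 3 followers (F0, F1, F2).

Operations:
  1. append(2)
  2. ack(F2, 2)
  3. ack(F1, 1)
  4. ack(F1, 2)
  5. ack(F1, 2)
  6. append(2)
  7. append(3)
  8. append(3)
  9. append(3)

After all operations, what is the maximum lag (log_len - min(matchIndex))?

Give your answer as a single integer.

Answer: 13

Derivation:
Op 1: append 2 -> log_len=2
Op 2: F2 acks idx 2 -> match: F0=0 F1=0 F2=2; commitIndex=0
Op 3: F1 acks idx 1 -> match: F0=0 F1=1 F2=2; commitIndex=1
Op 4: F1 acks idx 2 -> match: F0=0 F1=2 F2=2; commitIndex=2
Op 5: F1 acks idx 2 -> match: F0=0 F1=2 F2=2; commitIndex=2
Op 6: append 2 -> log_len=4
Op 7: append 3 -> log_len=7
Op 8: append 3 -> log_len=10
Op 9: append 3 -> log_len=13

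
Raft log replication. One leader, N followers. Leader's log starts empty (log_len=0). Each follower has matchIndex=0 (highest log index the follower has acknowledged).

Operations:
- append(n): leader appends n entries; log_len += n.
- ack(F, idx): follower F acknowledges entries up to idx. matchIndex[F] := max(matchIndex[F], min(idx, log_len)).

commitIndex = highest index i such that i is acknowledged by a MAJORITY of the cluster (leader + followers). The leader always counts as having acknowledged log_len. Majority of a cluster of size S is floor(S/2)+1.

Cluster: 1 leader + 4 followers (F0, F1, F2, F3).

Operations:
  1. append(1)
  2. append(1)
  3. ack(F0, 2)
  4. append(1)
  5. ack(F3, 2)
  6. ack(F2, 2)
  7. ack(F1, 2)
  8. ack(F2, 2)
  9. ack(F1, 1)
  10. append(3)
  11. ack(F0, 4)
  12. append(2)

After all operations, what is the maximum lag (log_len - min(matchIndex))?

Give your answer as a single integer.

Answer: 6

Derivation:
Op 1: append 1 -> log_len=1
Op 2: append 1 -> log_len=2
Op 3: F0 acks idx 2 -> match: F0=2 F1=0 F2=0 F3=0; commitIndex=0
Op 4: append 1 -> log_len=3
Op 5: F3 acks idx 2 -> match: F0=2 F1=0 F2=0 F3=2; commitIndex=2
Op 6: F2 acks idx 2 -> match: F0=2 F1=0 F2=2 F3=2; commitIndex=2
Op 7: F1 acks idx 2 -> match: F0=2 F1=2 F2=2 F3=2; commitIndex=2
Op 8: F2 acks idx 2 -> match: F0=2 F1=2 F2=2 F3=2; commitIndex=2
Op 9: F1 acks idx 1 -> match: F0=2 F1=2 F2=2 F3=2; commitIndex=2
Op 10: append 3 -> log_len=6
Op 11: F0 acks idx 4 -> match: F0=4 F1=2 F2=2 F3=2; commitIndex=2
Op 12: append 2 -> log_len=8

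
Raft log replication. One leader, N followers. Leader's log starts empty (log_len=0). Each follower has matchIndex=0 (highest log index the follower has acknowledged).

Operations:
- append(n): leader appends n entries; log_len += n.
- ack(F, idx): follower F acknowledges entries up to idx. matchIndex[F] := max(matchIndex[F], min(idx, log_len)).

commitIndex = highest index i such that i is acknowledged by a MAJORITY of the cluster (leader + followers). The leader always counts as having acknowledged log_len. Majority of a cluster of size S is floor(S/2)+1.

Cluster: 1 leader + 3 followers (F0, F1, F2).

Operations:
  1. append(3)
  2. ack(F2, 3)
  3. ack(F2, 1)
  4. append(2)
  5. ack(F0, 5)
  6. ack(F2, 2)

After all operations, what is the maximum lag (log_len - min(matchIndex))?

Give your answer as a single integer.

Answer: 5

Derivation:
Op 1: append 3 -> log_len=3
Op 2: F2 acks idx 3 -> match: F0=0 F1=0 F2=3; commitIndex=0
Op 3: F2 acks idx 1 -> match: F0=0 F1=0 F2=3; commitIndex=0
Op 4: append 2 -> log_len=5
Op 5: F0 acks idx 5 -> match: F0=5 F1=0 F2=3; commitIndex=3
Op 6: F2 acks idx 2 -> match: F0=5 F1=0 F2=3; commitIndex=3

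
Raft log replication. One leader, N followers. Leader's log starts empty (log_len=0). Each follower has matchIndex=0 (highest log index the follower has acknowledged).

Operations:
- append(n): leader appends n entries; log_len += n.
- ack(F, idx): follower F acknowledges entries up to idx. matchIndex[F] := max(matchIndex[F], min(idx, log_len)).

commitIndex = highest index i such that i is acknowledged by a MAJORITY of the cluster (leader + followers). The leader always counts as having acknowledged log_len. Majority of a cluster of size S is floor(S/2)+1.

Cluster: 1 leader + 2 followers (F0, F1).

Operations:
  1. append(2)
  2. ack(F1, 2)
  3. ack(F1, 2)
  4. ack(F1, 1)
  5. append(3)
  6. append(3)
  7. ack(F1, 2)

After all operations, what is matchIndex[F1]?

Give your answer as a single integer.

Op 1: append 2 -> log_len=2
Op 2: F1 acks idx 2 -> match: F0=0 F1=2; commitIndex=2
Op 3: F1 acks idx 2 -> match: F0=0 F1=2; commitIndex=2
Op 4: F1 acks idx 1 -> match: F0=0 F1=2; commitIndex=2
Op 5: append 3 -> log_len=5
Op 6: append 3 -> log_len=8
Op 7: F1 acks idx 2 -> match: F0=0 F1=2; commitIndex=2

Answer: 2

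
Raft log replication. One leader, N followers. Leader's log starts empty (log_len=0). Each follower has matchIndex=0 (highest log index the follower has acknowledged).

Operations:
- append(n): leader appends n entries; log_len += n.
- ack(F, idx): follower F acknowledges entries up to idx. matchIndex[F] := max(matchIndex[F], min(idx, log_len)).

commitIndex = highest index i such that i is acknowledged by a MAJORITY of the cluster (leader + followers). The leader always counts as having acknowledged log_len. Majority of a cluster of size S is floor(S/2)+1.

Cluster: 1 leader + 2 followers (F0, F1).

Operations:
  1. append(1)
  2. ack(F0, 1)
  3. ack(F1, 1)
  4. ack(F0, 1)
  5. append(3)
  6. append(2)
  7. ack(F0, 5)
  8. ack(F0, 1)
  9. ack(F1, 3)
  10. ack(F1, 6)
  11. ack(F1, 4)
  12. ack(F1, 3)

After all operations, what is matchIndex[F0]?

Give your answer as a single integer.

Op 1: append 1 -> log_len=1
Op 2: F0 acks idx 1 -> match: F0=1 F1=0; commitIndex=1
Op 3: F1 acks idx 1 -> match: F0=1 F1=1; commitIndex=1
Op 4: F0 acks idx 1 -> match: F0=1 F1=1; commitIndex=1
Op 5: append 3 -> log_len=4
Op 6: append 2 -> log_len=6
Op 7: F0 acks idx 5 -> match: F0=5 F1=1; commitIndex=5
Op 8: F0 acks idx 1 -> match: F0=5 F1=1; commitIndex=5
Op 9: F1 acks idx 3 -> match: F0=5 F1=3; commitIndex=5
Op 10: F1 acks idx 6 -> match: F0=5 F1=6; commitIndex=6
Op 11: F1 acks idx 4 -> match: F0=5 F1=6; commitIndex=6
Op 12: F1 acks idx 3 -> match: F0=5 F1=6; commitIndex=6

Answer: 5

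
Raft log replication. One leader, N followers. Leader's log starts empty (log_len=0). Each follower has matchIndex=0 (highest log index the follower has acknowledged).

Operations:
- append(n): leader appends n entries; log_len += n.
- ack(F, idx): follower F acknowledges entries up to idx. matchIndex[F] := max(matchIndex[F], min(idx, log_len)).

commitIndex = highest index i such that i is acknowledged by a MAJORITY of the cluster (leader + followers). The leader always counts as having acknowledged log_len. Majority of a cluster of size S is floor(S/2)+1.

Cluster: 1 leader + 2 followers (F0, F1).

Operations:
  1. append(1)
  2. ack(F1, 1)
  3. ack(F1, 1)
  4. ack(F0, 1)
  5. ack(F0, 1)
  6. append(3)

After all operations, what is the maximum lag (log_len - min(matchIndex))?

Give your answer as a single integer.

Op 1: append 1 -> log_len=1
Op 2: F1 acks idx 1 -> match: F0=0 F1=1; commitIndex=1
Op 3: F1 acks idx 1 -> match: F0=0 F1=1; commitIndex=1
Op 4: F0 acks idx 1 -> match: F0=1 F1=1; commitIndex=1
Op 5: F0 acks idx 1 -> match: F0=1 F1=1; commitIndex=1
Op 6: append 3 -> log_len=4

Answer: 3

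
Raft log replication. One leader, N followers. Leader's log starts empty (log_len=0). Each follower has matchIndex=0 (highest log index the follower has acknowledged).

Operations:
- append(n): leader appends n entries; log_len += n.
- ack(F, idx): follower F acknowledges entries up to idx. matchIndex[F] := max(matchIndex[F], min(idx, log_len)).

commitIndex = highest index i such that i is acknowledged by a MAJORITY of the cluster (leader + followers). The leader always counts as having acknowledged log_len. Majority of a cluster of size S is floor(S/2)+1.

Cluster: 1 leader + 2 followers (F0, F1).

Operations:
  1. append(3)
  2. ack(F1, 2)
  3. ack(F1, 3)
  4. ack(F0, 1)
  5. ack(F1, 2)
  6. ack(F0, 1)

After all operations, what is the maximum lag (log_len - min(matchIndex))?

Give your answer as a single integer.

Answer: 2

Derivation:
Op 1: append 3 -> log_len=3
Op 2: F1 acks idx 2 -> match: F0=0 F1=2; commitIndex=2
Op 3: F1 acks idx 3 -> match: F0=0 F1=3; commitIndex=3
Op 4: F0 acks idx 1 -> match: F0=1 F1=3; commitIndex=3
Op 5: F1 acks idx 2 -> match: F0=1 F1=3; commitIndex=3
Op 6: F0 acks idx 1 -> match: F0=1 F1=3; commitIndex=3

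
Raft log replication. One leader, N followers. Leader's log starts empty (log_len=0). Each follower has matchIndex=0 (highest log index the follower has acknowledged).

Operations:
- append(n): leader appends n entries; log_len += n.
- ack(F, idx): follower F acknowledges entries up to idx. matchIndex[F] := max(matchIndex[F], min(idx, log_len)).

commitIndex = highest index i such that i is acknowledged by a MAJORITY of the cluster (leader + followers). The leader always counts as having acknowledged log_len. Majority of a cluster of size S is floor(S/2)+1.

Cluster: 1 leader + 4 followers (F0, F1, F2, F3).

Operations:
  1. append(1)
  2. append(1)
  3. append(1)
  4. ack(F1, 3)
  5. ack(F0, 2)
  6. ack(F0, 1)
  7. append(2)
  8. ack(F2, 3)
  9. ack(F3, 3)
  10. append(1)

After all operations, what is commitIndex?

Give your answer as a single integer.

Op 1: append 1 -> log_len=1
Op 2: append 1 -> log_len=2
Op 3: append 1 -> log_len=3
Op 4: F1 acks idx 3 -> match: F0=0 F1=3 F2=0 F3=0; commitIndex=0
Op 5: F0 acks idx 2 -> match: F0=2 F1=3 F2=0 F3=0; commitIndex=2
Op 6: F0 acks idx 1 -> match: F0=2 F1=3 F2=0 F3=0; commitIndex=2
Op 7: append 2 -> log_len=5
Op 8: F2 acks idx 3 -> match: F0=2 F1=3 F2=3 F3=0; commitIndex=3
Op 9: F3 acks idx 3 -> match: F0=2 F1=3 F2=3 F3=3; commitIndex=3
Op 10: append 1 -> log_len=6

Answer: 3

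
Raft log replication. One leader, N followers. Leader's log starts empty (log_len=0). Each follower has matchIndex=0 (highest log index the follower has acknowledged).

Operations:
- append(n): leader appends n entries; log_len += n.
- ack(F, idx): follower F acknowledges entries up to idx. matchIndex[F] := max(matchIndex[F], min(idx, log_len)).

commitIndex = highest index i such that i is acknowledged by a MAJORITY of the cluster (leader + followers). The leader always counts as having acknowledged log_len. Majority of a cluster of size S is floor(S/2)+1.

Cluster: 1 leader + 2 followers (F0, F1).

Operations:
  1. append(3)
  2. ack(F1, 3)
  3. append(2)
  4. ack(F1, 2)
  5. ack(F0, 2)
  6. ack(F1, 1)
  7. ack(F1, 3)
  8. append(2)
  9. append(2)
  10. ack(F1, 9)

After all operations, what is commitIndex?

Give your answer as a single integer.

Op 1: append 3 -> log_len=3
Op 2: F1 acks idx 3 -> match: F0=0 F1=3; commitIndex=3
Op 3: append 2 -> log_len=5
Op 4: F1 acks idx 2 -> match: F0=0 F1=3; commitIndex=3
Op 5: F0 acks idx 2 -> match: F0=2 F1=3; commitIndex=3
Op 6: F1 acks idx 1 -> match: F0=2 F1=3; commitIndex=3
Op 7: F1 acks idx 3 -> match: F0=2 F1=3; commitIndex=3
Op 8: append 2 -> log_len=7
Op 9: append 2 -> log_len=9
Op 10: F1 acks idx 9 -> match: F0=2 F1=9; commitIndex=9

Answer: 9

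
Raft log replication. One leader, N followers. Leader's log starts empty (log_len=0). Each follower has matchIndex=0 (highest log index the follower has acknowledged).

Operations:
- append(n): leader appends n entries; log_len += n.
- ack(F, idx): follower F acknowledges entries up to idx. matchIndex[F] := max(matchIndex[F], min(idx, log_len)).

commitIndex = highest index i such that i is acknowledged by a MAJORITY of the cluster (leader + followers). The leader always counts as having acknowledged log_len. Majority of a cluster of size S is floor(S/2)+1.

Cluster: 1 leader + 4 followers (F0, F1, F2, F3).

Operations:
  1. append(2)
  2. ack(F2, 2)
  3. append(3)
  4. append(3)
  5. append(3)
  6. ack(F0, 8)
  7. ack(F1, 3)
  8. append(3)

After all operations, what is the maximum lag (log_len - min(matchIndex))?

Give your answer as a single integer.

Answer: 14

Derivation:
Op 1: append 2 -> log_len=2
Op 2: F2 acks idx 2 -> match: F0=0 F1=0 F2=2 F3=0; commitIndex=0
Op 3: append 3 -> log_len=5
Op 4: append 3 -> log_len=8
Op 5: append 3 -> log_len=11
Op 6: F0 acks idx 8 -> match: F0=8 F1=0 F2=2 F3=0; commitIndex=2
Op 7: F1 acks idx 3 -> match: F0=8 F1=3 F2=2 F3=0; commitIndex=3
Op 8: append 3 -> log_len=14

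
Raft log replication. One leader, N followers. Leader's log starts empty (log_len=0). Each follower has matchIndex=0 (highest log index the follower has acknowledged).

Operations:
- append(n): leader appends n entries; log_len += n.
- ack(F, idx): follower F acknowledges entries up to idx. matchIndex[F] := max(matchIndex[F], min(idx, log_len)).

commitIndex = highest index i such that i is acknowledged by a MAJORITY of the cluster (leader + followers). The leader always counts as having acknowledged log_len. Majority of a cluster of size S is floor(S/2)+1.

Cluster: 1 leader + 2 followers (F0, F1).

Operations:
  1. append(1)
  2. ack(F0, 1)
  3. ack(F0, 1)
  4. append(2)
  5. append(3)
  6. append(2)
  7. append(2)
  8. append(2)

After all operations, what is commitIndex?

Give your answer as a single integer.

Answer: 1

Derivation:
Op 1: append 1 -> log_len=1
Op 2: F0 acks idx 1 -> match: F0=1 F1=0; commitIndex=1
Op 3: F0 acks idx 1 -> match: F0=1 F1=0; commitIndex=1
Op 4: append 2 -> log_len=3
Op 5: append 3 -> log_len=6
Op 6: append 2 -> log_len=8
Op 7: append 2 -> log_len=10
Op 8: append 2 -> log_len=12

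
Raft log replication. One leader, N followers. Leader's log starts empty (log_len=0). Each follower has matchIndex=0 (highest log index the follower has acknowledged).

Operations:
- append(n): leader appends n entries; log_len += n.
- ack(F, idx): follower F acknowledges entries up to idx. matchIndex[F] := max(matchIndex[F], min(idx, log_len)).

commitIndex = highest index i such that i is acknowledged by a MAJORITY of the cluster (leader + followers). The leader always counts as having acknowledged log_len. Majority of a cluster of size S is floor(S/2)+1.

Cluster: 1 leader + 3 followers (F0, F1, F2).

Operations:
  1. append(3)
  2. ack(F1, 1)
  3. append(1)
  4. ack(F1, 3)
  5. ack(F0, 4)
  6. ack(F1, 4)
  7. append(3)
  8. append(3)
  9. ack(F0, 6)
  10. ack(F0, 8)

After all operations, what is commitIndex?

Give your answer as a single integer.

Answer: 4

Derivation:
Op 1: append 3 -> log_len=3
Op 2: F1 acks idx 1 -> match: F0=0 F1=1 F2=0; commitIndex=0
Op 3: append 1 -> log_len=4
Op 4: F1 acks idx 3 -> match: F0=0 F1=3 F2=0; commitIndex=0
Op 5: F0 acks idx 4 -> match: F0=4 F1=3 F2=0; commitIndex=3
Op 6: F1 acks idx 4 -> match: F0=4 F1=4 F2=0; commitIndex=4
Op 7: append 3 -> log_len=7
Op 8: append 3 -> log_len=10
Op 9: F0 acks idx 6 -> match: F0=6 F1=4 F2=0; commitIndex=4
Op 10: F0 acks idx 8 -> match: F0=8 F1=4 F2=0; commitIndex=4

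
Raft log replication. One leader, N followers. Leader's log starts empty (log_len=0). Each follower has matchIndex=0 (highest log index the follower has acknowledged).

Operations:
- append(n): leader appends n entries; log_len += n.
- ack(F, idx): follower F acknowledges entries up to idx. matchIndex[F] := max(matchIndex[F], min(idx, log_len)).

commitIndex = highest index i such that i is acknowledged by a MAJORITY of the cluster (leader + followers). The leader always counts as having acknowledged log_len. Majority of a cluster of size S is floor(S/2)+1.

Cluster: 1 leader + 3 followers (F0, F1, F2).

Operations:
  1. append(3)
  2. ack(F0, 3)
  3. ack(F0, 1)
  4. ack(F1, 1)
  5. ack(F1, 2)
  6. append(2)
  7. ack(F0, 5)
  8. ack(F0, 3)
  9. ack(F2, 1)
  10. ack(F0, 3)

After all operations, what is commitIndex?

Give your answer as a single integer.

Answer: 2

Derivation:
Op 1: append 3 -> log_len=3
Op 2: F0 acks idx 3 -> match: F0=3 F1=0 F2=0; commitIndex=0
Op 3: F0 acks idx 1 -> match: F0=3 F1=0 F2=0; commitIndex=0
Op 4: F1 acks idx 1 -> match: F0=3 F1=1 F2=0; commitIndex=1
Op 5: F1 acks idx 2 -> match: F0=3 F1=2 F2=0; commitIndex=2
Op 6: append 2 -> log_len=5
Op 7: F0 acks idx 5 -> match: F0=5 F1=2 F2=0; commitIndex=2
Op 8: F0 acks idx 3 -> match: F0=5 F1=2 F2=0; commitIndex=2
Op 9: F2 acks idx 1 -> match: F0=5 F1=2 F2=1; commitIndex=2
Op 10: F0 acks idx 3 -> match: F0=5 F1=2 F2=1; commitIndex=2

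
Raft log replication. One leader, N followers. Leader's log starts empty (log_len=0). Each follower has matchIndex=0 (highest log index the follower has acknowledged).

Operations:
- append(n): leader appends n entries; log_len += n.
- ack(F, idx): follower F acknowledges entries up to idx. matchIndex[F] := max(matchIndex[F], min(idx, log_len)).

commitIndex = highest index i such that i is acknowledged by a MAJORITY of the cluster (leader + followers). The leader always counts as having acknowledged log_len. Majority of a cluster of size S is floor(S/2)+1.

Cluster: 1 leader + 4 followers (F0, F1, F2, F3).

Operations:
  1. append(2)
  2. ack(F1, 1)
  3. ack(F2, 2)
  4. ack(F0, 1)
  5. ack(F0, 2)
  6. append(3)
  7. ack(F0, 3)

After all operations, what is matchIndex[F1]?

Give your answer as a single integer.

Answer: 1

Derivation:
Op 1: append 2 -> log_len=2
Op 2: F1 acks idx 1 -> match: F0=0 F1=1 F2=0 F3=0; commitIndex=0
Op 3: F2 acks idx 2 -> match: F0=0 F1=1 F2=2 F3=0; commitIndex=1
Op 4: F0 acks idx 1 -> match: F0=1 F1=1 F2=2 F3=0; commitIndex=1
Op 5: F0 acks idx 2 -> match: F0=2 F1=1 F2=2 F3=0; commitIndex=2
Op 6: append 3 -> log_len=5
Op 7: F0 acks idx 3 -> match: F0=3 F1=1 F2=2 F3=0; commitIndex=2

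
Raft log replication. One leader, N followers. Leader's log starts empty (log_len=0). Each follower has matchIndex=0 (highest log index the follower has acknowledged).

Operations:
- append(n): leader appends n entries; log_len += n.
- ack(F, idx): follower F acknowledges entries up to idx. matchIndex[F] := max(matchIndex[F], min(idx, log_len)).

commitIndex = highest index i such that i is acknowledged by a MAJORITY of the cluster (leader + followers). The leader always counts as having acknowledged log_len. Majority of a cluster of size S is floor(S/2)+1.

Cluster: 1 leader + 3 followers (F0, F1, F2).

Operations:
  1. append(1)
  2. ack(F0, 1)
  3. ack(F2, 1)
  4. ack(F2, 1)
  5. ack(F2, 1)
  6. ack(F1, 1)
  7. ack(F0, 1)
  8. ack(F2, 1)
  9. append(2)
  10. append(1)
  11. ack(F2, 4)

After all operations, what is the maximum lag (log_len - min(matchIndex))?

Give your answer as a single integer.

Answer: 3

Derivation:
Op 1: append 1 -> log_len=1
Op 2: F0 acks idx 1 -> match: F0=1 F1=0 F2=0; commitIndex=0
Op 3: F2 acks idx 1 -> match: F0=1 F1=0 F2=1; commitIndex=1
Op 4: F2 acks idx 1 -> match: F0=1 F1=0 F2=1; commitIndex=1
Op 5: F2 acks idx 1 -> match: F0=1 F1=0 F2=1; commitIndex=1
Op 6: F1 acks idx 1 -> match: F0=1 F1=1 F2=1; commitIndex=1
Op 7: F0 acks idx 1 -> match: F0=1 F1=1 F2=1; commitIndex=1
Op 8: F2 acks idx 1 -> match: F0=1 F1=1 F2=1; commitIndex=1
Op 9: append 2 -> log_len=3
Op 10: append 1 -> log_len=4
Op 11: F2 acks idx 4 -> match: F0=1 F1=1 F2=4; commitIndex=1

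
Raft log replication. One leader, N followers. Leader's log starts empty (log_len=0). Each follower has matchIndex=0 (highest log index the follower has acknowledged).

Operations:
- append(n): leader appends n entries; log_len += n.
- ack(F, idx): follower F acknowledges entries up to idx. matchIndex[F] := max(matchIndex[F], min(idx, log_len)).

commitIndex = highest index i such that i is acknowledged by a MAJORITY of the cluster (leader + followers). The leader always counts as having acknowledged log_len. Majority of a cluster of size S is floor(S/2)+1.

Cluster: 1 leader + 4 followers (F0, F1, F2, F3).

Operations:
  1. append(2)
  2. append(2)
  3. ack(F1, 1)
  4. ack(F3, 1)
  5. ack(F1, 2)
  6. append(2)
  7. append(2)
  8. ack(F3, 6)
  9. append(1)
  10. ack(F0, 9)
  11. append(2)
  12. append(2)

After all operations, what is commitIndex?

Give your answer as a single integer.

Op 1: append 2 -> log_len=2
Op 2: append 2 -> log_len=4
Op 3: F1 acks idx 1 -> match: F0=0 F1=1 F2=0 F3=0; commitIndex=0
Op 4: F3 acks idx 1 -> match: F0=0 F1=1 F2=0 F3=1; commitIndex=1
Op 5: F1 acks idx 2 -> match: F0=0 F1=2 F2=0 F3=1; commitIndex=1
Op 6: append 2 -> log_len=6
Op 7: append 2 -> log_len=8
Op 8: F3 acks idx 6 -> match: F0=0 F1=2 F2=0 F3=6; commitIndex=2
Op 9: append 1 -> log_len=9
Op 10: F0 acks idx 9 -> match: F0=9 F1=2 F2=0 F3=6; commitIndex=6
Op 11: append 2 -> log_len=11
Op 12: append 2 -> log_len=13

Answer: 6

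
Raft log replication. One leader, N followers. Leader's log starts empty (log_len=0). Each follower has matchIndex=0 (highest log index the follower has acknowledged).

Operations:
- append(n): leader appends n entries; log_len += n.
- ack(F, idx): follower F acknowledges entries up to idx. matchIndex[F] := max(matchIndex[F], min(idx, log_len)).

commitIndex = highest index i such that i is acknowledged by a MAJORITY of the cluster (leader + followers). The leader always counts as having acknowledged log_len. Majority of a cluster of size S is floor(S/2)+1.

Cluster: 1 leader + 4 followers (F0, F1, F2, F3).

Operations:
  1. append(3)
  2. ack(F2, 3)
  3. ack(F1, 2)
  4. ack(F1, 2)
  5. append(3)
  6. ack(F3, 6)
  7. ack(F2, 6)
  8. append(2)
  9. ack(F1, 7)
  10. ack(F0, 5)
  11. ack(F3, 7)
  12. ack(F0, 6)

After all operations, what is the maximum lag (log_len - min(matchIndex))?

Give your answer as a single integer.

Answer: 2

Derivation:
Op 1: append 3 -> log_len=3
Op 2: F2 acks idx 3 -> match: F0=0 F1=0 F2=3 F3=0; commitIndex=0
Op 3: F1 acks idx 2 -> match: F0=0 F1=2 F2=3 F3=0; commitIndex=2
Op 4: F1 acks idx 2 -> match: F0=0 F1=2 F2=3 F3=0; commitIndex=2
Op 5: append 3 -> log_len=6
Op 6: F3 acks idx 6 -> match: F0=0 F1=2 F2=3 F3=6; commitIndex=3
Op 7: F2 acks idx 6 -> match: F0=0 F1=2 F2=6 F3=6; commitIndex=6
Op 8: append 2 -> log_len=8
Op 9: F1 acks idx 7 -> match: F0=0 F1=7 F2=6 F3=6; commitIndex=6
Op 10: F0 acks idx 5 -> match: F0=5 F1=7 F2=6 F3=6; commitIndex=6
Op 11: F3 acks idx 7 -> match: F0=5 F1=7 F2=6 F3=7; commitIndex=7
Op 12: F0 acks idx 6 -> match: F0=6 F1=7 F2=6 F3=7; commitIndex=7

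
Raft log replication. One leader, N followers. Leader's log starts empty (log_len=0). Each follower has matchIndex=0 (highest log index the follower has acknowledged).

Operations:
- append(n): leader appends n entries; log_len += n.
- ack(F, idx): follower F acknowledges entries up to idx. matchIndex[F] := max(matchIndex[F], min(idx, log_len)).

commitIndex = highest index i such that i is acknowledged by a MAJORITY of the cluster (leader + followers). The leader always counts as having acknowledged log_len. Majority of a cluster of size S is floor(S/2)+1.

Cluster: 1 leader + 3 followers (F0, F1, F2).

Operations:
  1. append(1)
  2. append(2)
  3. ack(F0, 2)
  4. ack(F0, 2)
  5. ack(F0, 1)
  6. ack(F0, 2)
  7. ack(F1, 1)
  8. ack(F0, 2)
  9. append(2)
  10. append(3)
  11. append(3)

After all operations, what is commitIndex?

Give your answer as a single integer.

Op 1: append 1 -> log_len=1
Op 2: append 2 -> log_len=3
Op 3: F0 acks idx 2 -> match: F0=2 F1=0 F2=0; commitIndex=0
Op 4: F0 acks idx 2 -> match: F0=2 F1=0 F2=0; commitIndex=0
Op 5: F0 acks idx 1 -> match: F0=2 F1=0 F2=0; commitIndex=0
Op 6: F0 acks idx 2 -> match: F0=2 F1=0 F2=0; commitIndex=0
Op 7: F1 acks idx 1 -> match: F0=2 F1=1 F2=0; commitIndex=1
Op 8: F0 acks idx 2 -> match: F0=2 F1=1 F2=0; commitIndex=1
Op 9: append 2 -> log_len=5
Op 10: append 3 -> log_len=8
Op 11: append 3 -> log_len=11

Answer: 1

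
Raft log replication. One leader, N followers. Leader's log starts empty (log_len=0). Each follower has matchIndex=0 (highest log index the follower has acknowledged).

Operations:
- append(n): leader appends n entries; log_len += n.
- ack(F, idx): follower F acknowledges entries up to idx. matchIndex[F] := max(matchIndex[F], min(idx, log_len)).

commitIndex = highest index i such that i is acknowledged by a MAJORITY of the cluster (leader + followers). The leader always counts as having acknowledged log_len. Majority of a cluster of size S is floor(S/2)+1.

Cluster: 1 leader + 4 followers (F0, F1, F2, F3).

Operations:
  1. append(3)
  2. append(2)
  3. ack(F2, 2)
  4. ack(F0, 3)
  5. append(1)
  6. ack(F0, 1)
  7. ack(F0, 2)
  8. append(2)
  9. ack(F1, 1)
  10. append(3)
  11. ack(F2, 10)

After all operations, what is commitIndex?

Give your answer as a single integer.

Answer: 3

Derivation:
Op 1: append 3 -> log_len=3
Op 2: append 2 -> log_len=5
Op 3: F2 acks idx 2 -> match: F0=0 F1=0 F2=2 F3=0; commitIndex=0
Op 4: F0 acks idx 3 -> match: F0=3 F1=0 F2=2 F3=0; commitIndex=2
Op 5: append 1 -> log_len=6
Op 6: F0 acks idx 1 -> match: F0=3 F1=0 F2=2 F3=0; commitIndex=2
Op 7: F0 acks idx 2 -> match: F0=3 F1=0 F2=2 F3=0; commitIndex=2
Op 8: append 2 -> log_len=8
Op 9: F1 acks idx 1 -> match: F0=3 F1=1 F2=2 F3=0; commitIndex=2
Op 10: append 3 -> log_len=11
Op 11: F2 acks idx 10 -> match: F0=3 F1=1 F2=10 F3=0; commitIndex=3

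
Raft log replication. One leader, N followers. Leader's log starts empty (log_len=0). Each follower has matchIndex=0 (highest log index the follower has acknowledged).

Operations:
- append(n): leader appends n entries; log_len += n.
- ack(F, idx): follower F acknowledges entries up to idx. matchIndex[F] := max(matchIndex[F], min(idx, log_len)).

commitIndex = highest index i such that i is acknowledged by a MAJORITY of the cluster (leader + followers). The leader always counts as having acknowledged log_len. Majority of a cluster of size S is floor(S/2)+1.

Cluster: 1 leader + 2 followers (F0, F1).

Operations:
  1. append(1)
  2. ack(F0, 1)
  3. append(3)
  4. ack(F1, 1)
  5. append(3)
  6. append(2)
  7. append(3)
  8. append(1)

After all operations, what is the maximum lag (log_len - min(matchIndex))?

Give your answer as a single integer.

Op 1: append 1 -> log_len=1
Op 2: F0 acks idx 1 -> match: F0=1 F1=0; commitIndex=1
Op 3: append 3 -> log_len=4
Op 4: F1 acks idx 1 -> match: F0=1 F1=1; commitIndex=1
Op 5: append 3 -> log_len=7
Op 6: append 2 -> log_len=9
Op 7: append 3 -> log_len=12
Op 8: append 1 -> log_len=13

Answer: 12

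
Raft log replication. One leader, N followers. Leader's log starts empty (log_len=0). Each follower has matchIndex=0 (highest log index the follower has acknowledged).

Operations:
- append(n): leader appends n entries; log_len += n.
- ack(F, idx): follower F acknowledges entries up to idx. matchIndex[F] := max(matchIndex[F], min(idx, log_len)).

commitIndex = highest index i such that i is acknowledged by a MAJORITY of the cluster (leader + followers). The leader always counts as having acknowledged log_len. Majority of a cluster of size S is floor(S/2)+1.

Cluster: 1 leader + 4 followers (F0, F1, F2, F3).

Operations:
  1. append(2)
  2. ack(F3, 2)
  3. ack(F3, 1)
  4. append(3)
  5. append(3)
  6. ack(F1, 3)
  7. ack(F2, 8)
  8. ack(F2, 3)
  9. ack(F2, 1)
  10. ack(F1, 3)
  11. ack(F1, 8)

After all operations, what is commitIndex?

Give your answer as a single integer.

Answer: 8

Derivation:
Op 1: append 2 -> log_len=2
Op 2: F3 acks idx 2 -> match: F0=0 F1=0 F2=0 F3=2; commitIndex=0
Op 3: F3 acks idx 1 -> match: F0=0 F1=0 F2=0 F3=2; commitIndex=0
Op 4: append 3 -> log_len=5
Op 5: append 3 -> log_len=8
Op 6: F1 acks idx 3 -> match: F0=0 F1=3 F2=0 F3=2; commitIndex=2
Op 7: F2 acks idx 8 -> match: F0=0 F1=3 F2=8 F3=2; commitIndex=3
Op 8: F2 acks idx 3 -> match: F0=0 F1=3 F2=8 F3=2; commitIndex=3
Op 9: F2 acks idx 1 -> match: F0=0 F1=3 F2=8 F3=2; commitIndex=3
Op 10: F1 acks idx 3 -> match: F0=0 F1=3 F2=8 F3=2; commitIndex=3
Op 11: F1 acks idx 8 -> match: F0=0 F1=8 F2=8 F3=2; commitIndex=8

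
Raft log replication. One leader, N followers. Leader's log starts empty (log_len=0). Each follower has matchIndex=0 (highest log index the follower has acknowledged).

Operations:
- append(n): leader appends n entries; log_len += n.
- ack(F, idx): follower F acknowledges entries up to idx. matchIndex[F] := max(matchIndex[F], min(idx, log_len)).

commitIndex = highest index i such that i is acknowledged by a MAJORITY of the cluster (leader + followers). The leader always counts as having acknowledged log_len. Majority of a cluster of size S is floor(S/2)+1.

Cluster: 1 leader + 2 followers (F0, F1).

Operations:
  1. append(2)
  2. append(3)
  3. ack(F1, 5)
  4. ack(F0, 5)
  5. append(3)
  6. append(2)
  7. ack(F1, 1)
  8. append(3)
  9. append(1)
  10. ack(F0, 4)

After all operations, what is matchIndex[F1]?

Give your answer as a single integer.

Answer: 5

Derivation:
Op 1: append 2 -> log_len=2
Op 2: append 3 -> log_len=5
Op 3: F1 acks idx 5 -> match: F0=0 F1=5; commitIndex=5
Op 4: F0 acks idx 5 -> match: F0=5 F1=5; commitIndex=5
Op 5: append 3 -> log_len=8
Op 6: append 2 -> log_len=10
Op 7: F1 acks idx 1 -> match: F0=5 F1=5; commitIndex=5
Op 8: append 3 -> log_len=13
Op 9: append 1 -> log_len=14
Op 10: F0 acks idx 4 -> match: F0=5 F1=5; commitIndex=5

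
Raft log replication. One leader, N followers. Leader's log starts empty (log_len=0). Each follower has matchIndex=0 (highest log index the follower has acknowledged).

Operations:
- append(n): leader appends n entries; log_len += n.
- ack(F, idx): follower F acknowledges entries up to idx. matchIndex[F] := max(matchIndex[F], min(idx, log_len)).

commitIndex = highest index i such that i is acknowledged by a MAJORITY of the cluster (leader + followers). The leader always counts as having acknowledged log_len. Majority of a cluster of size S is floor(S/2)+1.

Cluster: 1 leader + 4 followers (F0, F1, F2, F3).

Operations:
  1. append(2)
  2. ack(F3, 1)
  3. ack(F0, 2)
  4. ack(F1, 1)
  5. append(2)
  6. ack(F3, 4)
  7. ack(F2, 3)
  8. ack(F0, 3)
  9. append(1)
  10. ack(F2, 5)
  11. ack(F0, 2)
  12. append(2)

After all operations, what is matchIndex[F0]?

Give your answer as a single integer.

Answer: 3

Derivation:
Op 1: append 2 -> log_len=2
Op 2: F3 acks idx 1 -> match: F0=0 F1=0 F2=0 F3=1; commitIndex=0
Op 3: F0 acks idx 2 -> match: F0=2 F1=0 F2=0 F3=1; commitIndex=1
Op 4: F1 acks idx 1 -> match: F0=2 F1=1 F2=0 F3=1; commitIndex=1
Op 5: append 2 -> log_len=4
Op 6: F3 acks idx 4 -> match: F0=2 F1=1 F2=0 F3=4; commitIndex=2
Op 7: F2 acks idx 3 -> match: F0=2 F1=1 F2=3 F3=4; commitIndex=3
Op 8: F0 acks idx 3 -> match: F0=3 F1=1 F2=3 F3=4; commitIndex=3
Op 9: append 1 -> log_len=5
Op 10: F2 acks idx 5 -> match: F0=3 F1=1 F2=5 F3=4; commitIndex=4
Op 11: F0 acks idx 2 -> match: F0=3 F1=1 F2=5 F3=4; commitIndex=4
Op 12: append 2 -> log_len=7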